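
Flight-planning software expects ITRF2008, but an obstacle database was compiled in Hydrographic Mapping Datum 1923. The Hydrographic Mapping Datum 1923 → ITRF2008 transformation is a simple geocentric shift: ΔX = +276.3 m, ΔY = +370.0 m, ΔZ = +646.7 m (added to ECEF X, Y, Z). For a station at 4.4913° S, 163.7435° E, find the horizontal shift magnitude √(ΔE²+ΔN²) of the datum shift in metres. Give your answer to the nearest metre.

At φ = -4.4913°, λ = 163.7435°: sin φ = -0.078308, cos φ = 0.996929, sin λ = 0.279938, cos λ = -0.960018.
ΔE = −sin λ·ΔX + cos λ·ΔY = −(0.279938)·(276.3) + (-0.960018)·(370.0) = -432.55 m.
ΔN = −sin φ cos λ·ΔX − sin φ sin λ·ΔY + cos φ·ΔZ = −(-0.078308)(-0.960018)(276.3) − (-0.078308)(0.279938)(370.0) + (0.996929)(646.7) = 632.05 m.
Horizontal magnitude = √(ΔE² + ΔN²) = √((-432.55)² + 632.05²) = 765.89 m.

766 m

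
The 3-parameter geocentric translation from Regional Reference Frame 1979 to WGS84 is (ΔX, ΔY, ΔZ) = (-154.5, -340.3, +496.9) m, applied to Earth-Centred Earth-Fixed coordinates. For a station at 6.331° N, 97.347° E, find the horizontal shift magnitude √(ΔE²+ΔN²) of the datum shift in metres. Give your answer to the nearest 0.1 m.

At φ = 6.331°, λ = 97.347°: sin φ = 0.110272, cos φ = 0.993901, sin λ = 0.991790, cos λ = -0.127878.
ΔE = −sin λ·ΔX + cos λ·ΔY = −(0.991790)·(-154.5) + (-0.127878)·(-340.3) = 196.75 m.
ΔN = −sin φ cos λ·ΔX − sin φ sin λ·ΔY + cos φ·ΔZ = −(0.110272)(-0.127878)(-154.5) − (0.110272)(0.991790)(-340.3) + (0.993901)(496.9) = 528.91 m.
Horizontal magnitude = √(ΔE² + ΔN²) = √(196.75² + 528.91²) = 564.32 m.

564.3 m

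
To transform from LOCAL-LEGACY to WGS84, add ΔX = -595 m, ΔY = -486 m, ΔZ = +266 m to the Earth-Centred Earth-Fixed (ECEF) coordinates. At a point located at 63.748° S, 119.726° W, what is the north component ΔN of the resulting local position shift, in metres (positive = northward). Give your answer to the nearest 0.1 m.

At φ = -63.748°, λ = -119.726°: sin φ = -0.896857, cos φ = 0.442320, sin λ = -0.868407, cos λ = -0.495853.
ΔN = −sin φ cos λ·ΔX − sin φ sin λ·ΔY + cos φ·ΔZ = −(-0.896857)(-0.495853)(-595) − (-0.896857)(-0.868407)(-486) + (0.442320)(266) = 760.77 m.

ΔN = 760.8 m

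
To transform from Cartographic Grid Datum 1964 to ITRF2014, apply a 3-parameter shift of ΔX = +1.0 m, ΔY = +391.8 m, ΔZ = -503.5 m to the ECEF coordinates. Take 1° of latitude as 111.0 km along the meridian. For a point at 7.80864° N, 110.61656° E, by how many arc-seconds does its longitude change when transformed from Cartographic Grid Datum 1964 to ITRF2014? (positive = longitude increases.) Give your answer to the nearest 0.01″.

sin φ = 0.135865, cos φ = 0.990727, sin λ = 0.935958, cos λ = -0.352112.
East component: ΔE = −sin λ·ΔX + cos λ·ΔY = −(0.935958)(1.0) + (-0.352112)(391.8) = -138.89 m.
1° of latitude spans 111000 m; at latitude φ, 1° of longitude spans that × cos φ = 109970.7 m, so Δλ = -138.89 / 109970.7 × 3600 = -4.547″.

Δλ = -4.55″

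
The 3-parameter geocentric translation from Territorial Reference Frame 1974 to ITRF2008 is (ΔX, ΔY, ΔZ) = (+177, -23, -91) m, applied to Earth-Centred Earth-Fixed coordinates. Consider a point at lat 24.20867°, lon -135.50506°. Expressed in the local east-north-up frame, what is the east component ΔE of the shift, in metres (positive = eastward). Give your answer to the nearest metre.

ΔE = 140 m

At φ = 24.20867°, λ = -135.50506°: sin φ = 0.410061, cos φ = 0.912058, sin λ = -0.700846, cos λ = -0.713312.
ΔE = −sin λ·ΔX + cos λ·ΔY = −(-0.700846)·(177) + (-0.713312)·(-23) = 140.46 m.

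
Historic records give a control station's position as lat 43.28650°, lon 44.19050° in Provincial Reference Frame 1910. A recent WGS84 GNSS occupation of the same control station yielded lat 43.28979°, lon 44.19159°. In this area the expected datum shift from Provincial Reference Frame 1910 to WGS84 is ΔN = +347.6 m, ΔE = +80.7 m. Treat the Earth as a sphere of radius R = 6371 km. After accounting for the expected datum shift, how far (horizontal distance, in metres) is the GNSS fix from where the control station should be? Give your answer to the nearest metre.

20 m

Observed coordinate differences: Δφ = +0.00329°, Δλ = +0.00109°.
Converting to metres (1° lat = 111195 m, cos φ = 0.727934): observed ΔN = 365.8 m, observed ΔE = 88.2 m.
Subtracting the expected shift leaves a residual of 365.8 − (347.6) = 18.2 m north and 88.2 − (80.7) = 7.5 m east.
Residual distance = √(18.2² + 7.5²) = 19.7 m.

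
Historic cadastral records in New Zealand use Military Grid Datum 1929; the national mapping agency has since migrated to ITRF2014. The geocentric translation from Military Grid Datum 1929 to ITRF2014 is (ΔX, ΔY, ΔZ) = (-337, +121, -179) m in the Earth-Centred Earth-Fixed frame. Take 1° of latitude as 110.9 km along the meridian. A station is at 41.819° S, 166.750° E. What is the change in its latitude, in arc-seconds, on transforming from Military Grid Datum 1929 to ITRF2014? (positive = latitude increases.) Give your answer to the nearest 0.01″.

sin φ = -0.666780, cos φ = 0.745255, sin λ = 0.229200, cos λ = -0.973379.
North component: ΔN = −sin φ cos λ·ΔX − sin φ sin λ·ΔY + cos φ·ΔZ = −(-0.666780)(-0.973379)(-337) − (-0.666780)(0.229200)(121) + (0.745255)(-179) = 103.81 m.
1° of latitude spans 110900 m, so Δφ = 103.81 / 110900 × 3600 = 3.370″.

Δφ = 3.37″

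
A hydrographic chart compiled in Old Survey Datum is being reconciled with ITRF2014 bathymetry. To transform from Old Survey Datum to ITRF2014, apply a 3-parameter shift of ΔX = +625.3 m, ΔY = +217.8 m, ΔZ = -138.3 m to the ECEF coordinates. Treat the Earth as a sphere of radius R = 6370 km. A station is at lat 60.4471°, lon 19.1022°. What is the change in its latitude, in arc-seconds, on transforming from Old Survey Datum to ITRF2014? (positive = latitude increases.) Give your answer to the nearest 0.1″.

sin φ = 0.869901, cos φ = 0.493227, sin λ = 0.327254, cos λ = 0.944936.
North component: ΔN = −sin φ cos λ·ΔX − sin φ sin λ·ΔY + cos φ·ΔZ = −(0.869901)(0.944936)(625.3) − (0.869901)(0.327254)(217.8) + (0.493227)(-138.3) = -644.21 m.
1° of latitude spans πR/180 = 111177 m, so Δφ = -644.21 / 111177 × 3600 = -20.860″.

Δφ = -20.9″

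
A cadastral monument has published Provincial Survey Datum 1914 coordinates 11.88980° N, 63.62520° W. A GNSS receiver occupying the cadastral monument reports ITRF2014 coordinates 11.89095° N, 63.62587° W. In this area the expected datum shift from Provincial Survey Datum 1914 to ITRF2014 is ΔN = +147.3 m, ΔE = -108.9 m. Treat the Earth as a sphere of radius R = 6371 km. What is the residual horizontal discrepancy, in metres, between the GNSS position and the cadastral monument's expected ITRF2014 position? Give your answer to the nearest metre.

41 m

Observed coordinate differences: Δφ = +0.00115°, Δλ = -0.00067°.
Converting to metres (1° lat = 111195 m, cos φ = 0.978546): observed ΔN = 127.9 m, observed ΔE = -72.9 m.
Subtracting the expected shift leaves a residual of 127.9 − (147.3) = -19.4 m north and -72.9 − (-108.9) = 36.0 m east.
Residual distance = √((-19.4)² + 36.0²) = 40.9 m.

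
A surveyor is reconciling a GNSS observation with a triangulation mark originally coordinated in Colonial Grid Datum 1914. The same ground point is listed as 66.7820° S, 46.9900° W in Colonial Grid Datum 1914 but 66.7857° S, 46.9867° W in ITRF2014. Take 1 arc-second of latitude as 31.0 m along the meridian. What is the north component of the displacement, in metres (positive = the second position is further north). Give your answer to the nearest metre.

ΔN = -413 m

Δφ = -66.7857° − -66.7820° = -0.0037°; Δλ = -46.9867° − -46.9900° = +0.0033°.
1° of latitude = 3600 × 31.00 = 111600 m.
ΔN = Δφ × 111600 = -412.9 m; ΔE = Δλ × 111600 × cos(-66.7820°) = +0.0033 × 111600 × 0.394231 = 145.2 m.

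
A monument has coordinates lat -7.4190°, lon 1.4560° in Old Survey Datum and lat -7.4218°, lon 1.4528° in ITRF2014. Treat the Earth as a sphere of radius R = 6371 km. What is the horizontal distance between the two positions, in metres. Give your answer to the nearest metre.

471 m

Δφ = -7.4218° − -7.4190° = -0.0028°; Δλ = 1.4528° − 1.4560° = -0.0032°.
1° along a meridian = πR/180 = 111195 m.
ΔN = Δφ × 111195 = -311.3 m; ΔE = Δλ × 111195 × cos(-7.4190°) = -0.0032 × 111195 × 0.991628 = -352.8 m.
Distance = √(ΔE² + ΔN²) = √((-352.8)² + (-311.3)²) = 470.6 m.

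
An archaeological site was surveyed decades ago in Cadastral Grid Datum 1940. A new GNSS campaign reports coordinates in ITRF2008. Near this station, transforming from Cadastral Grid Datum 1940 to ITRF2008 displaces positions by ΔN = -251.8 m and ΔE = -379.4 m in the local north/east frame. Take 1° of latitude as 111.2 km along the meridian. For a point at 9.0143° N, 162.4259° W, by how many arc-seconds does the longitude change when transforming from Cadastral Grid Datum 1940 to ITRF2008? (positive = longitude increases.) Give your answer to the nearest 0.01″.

At latitude 9.0143°, cos φ = 0.987649.
1° of longitude at this latitude = 111.2 × cos φ = 109.83 km, so Δλ = -379.4 / 109826.6 = -0.0034545° = -12.436″.

Δλ = -12.44″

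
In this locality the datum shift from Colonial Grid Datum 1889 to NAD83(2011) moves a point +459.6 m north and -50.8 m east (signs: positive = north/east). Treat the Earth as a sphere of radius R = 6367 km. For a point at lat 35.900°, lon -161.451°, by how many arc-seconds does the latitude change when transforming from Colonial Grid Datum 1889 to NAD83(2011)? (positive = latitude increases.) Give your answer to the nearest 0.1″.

On a sphere of radius R, 1 rad of latitude = R, so Δφ = ΔN / R = 459.6 / 6367000 = 7.2185e-05 rad = 14.889″.

Δφ = 14.9″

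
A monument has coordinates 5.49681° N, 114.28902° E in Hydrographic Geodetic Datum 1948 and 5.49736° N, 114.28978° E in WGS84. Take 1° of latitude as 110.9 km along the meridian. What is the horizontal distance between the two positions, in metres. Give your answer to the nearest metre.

Δφ = 5.49736° − 5.49681° = +0.00055°; Δλ = 114.28978° − 114.28902° = +0.00076°.
ΔN = Δφ × 110900 = 61.0 m; ΔE = Δλ × 110900 × cos(5.49681°) = +0.00076 × 110900 × 0.995402 = 83.9 m.
Distance = √(ΔE² + ΔN²) = √(83.9² + 61.0²) = 103.7 m.

104 m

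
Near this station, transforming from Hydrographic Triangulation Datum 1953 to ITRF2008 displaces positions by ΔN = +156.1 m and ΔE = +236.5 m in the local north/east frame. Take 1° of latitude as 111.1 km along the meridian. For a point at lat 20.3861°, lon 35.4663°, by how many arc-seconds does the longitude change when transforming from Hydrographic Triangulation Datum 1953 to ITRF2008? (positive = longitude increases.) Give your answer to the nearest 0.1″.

At latitude 20.3861°, cos φ = 0.937367.
1° of longitude at this latitude = 111.1 × cos φ = 104.14 km, so Δλ = 236.5 / 104141.4 = 0.0022710° = 8.175″.

Δλ = 8.2″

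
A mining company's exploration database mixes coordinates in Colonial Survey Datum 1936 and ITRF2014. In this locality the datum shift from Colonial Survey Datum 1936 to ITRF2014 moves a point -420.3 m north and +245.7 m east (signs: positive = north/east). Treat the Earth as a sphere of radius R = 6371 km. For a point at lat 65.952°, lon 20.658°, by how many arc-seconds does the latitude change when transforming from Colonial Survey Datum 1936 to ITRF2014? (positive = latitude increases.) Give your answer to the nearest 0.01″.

Δφ = -13.61″

On a sphere of radius R, 1 rad of latitude = R, so Δφ = ΔN / R = -420.3 / 6371000 = -6.5971e-05 rad = -13.607″.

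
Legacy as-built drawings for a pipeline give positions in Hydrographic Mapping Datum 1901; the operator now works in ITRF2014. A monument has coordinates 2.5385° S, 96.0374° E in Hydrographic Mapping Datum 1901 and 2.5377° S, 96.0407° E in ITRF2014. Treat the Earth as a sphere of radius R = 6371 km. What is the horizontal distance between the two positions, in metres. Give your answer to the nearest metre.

377 m

Δφ = -2.5377° − -2.5385° = +0.0008°; Δλ = 96.0407° − 96.0374° = +0.0033°.
1° along a meridian = πR/180 = 111195 m.
ΔN = Δφ × 111195 = 89.0 m; ΔE = Δλ × 111195 × cos(-2.5385°) = +0.0033 × 111195 × 0.999019 = 366.6 m.
Distance = √(ΔE² + ΔN²) = √(366.6² + 89.0²) = 377.2 m.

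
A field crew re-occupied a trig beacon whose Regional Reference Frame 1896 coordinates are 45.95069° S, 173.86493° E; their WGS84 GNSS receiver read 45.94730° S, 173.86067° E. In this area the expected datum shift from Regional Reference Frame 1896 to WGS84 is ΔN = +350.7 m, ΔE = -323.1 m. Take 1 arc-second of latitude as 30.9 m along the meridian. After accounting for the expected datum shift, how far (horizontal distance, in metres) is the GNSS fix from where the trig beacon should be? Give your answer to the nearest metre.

27 m

Observed coordinate differences: Δφ = +0.00339°, Δλ = -0.00426°.
Converting to metres (1° lat = 111240 m, cos φ = 0.695277): observed ΔN = 377.1 m, observed ΔE = -329.5 m.
Subtracting the expected shift leaves a residual of 377.1 − (350.7) = 26.4 m north and -329.5 − (-323.1) = -6.4 m east.
Residual distance = √(26.4² + (-6.4)²) = 27.2 m.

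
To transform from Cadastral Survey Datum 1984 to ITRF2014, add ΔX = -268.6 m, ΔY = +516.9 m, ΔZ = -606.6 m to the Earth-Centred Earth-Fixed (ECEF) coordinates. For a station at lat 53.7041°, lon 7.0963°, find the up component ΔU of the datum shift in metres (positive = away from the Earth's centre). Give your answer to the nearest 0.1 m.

ΔU = -608.9 m

At φ = 53.7041°, λ = 7.0963°: sin φ = 0.805971, cos φ = 0.591956, sin λ = 0.123537, cos λ = 0.992340.
ΔU = cos φ cos λ·ΔX + cos φ sin λ·ΔY + sin φ·ΔZ = (0.591956)(0.992340)(-268.6) + (0.591956)(0.123537)(516.9) + (0.805971)(-606.6) = -608.88 m.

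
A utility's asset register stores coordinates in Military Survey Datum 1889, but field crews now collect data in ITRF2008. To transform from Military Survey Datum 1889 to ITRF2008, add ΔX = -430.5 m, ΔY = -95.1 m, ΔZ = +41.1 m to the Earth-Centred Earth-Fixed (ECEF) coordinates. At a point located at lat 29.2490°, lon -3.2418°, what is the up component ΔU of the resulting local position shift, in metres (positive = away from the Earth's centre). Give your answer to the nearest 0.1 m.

The local up (radial) axis is (cos φ cos λ, cos φ sin λ, sin φ), giving ΔU = -375.012 + 4.692 + 20.082 = -350.24 m.

ΔU = -350.2 m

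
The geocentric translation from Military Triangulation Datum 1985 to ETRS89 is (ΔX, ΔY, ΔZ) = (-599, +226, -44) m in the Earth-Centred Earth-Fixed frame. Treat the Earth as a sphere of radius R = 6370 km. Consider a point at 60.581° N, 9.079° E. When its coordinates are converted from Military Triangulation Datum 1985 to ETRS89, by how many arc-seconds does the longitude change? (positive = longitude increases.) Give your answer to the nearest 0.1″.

sin φ = 0.871051, cos φ = 0.491193, sin λ = 0.157796, cos λ = 0.987472.
East component: ΔE = −sin λ·ΔX + cos λ·ΔY = −(0.157796)(-599) + (0.987472)(226) = 317.69 m.
1° of latitude spans πR/180 = 111177 m; at latitude φ, 1° of longitude spans that × cos φ = 54609.6 m, so Δλ = 317.69 / 54609.6 × 3600 = 20.943″.

Δλ = 20.9″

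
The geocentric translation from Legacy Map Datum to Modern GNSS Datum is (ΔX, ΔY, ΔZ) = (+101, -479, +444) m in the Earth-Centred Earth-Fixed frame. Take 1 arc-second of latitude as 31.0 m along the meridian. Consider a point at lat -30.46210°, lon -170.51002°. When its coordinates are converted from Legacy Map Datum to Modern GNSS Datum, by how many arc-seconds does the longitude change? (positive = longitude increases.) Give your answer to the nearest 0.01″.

Δλ = 18.30″

sin φ = -0.506968, cos φ = 0.861965, sin λ = -0.164875, cos λ = -0.986314.
East component: ΔE = −sin λ·ΔX + cos λ·ΔY = −(-0.164875)(101) + (-0.986314)(-479) = 489.10 m.
1° of latitude spans 3600 × 31.00 = 111600 m; at latitude φ, 1° of longitude spans that × cos φ = 96195.3 m, so Δλ = 489.10 / 96195.3 × 3600 = 18.304″.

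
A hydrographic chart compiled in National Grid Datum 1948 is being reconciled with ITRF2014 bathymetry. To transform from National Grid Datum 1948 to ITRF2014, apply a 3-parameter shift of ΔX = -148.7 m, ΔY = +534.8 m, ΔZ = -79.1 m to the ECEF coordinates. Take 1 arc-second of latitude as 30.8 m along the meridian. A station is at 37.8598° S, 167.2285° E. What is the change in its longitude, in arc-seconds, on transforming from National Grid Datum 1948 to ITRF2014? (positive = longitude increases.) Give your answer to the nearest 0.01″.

sin φ = -0.613731, cos φ = 0.789515, sin λ = 0.221063, cos λ = -0.975259.
East component: ΔE = −sin λ·ΔX + cos λ·ΔY = −(0.221063)(-148.7) + (-0.975259)(534.8) = -488.70 m.
1° of latitude spans 3600 × 30.80 = 110880 m; at latitude φ, 1° of longitude spans that × cos φ = 87541.4 m, so Δλ = -488.70 / 87541.4 × 3600 = -20.097″.

Δλ = -20.10″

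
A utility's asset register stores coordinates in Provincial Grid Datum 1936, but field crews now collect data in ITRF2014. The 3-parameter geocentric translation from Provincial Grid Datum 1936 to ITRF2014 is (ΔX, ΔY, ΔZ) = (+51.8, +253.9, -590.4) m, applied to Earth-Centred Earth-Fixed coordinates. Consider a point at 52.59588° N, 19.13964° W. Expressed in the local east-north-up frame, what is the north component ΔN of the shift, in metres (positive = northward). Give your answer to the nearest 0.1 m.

ΔN = -331.4 m

The local north axis is (−sin φ cos λ, −sin φ sin λ, cos φ), giving ΔN = -38.874 + 66.129 − 358.628 = -331.37 m.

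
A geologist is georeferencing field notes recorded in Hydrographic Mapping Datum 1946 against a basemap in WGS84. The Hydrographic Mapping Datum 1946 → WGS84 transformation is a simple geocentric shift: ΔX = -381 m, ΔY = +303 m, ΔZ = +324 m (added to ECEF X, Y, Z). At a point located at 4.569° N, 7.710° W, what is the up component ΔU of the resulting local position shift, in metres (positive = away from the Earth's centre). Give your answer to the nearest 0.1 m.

ΔU = -391.1 m

At φ = 4.569°, λ = -7.710°: sin φ = 0.079660, cos φ = 0.996822, sin λ = -0.134159, cos λ = 0.990960.
ΔU = cos φ cos λ·ΔX + cos φ sin λ·ΔY + sin φ·ΔZ = (0.996822)(0.990960)(-381) + (0.996822)(-0.134159)(303) + (0.079660)(324) = -391.07 m.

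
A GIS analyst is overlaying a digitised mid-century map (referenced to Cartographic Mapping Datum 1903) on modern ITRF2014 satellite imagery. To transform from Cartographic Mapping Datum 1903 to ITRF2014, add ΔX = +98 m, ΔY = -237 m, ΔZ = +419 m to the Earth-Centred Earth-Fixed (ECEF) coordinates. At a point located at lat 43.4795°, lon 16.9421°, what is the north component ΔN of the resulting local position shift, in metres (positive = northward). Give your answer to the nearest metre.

The local north axis is (−sin φ cos λ, −sin φ sin λ, cos φ), giving ΔN = -64.507 + 47.522 + 304.035 = 287.05 m.

ΔN = 287 m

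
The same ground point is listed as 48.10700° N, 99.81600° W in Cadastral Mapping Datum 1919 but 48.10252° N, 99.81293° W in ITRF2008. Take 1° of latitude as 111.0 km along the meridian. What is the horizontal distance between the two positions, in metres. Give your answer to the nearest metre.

547 m

Δφ = 48.10252° − 48.10700° = -0.00448°; Δλ = -99.81293° − -99.81600° = +0.00307°.
ΔN = Δφ × 111000 = -497.3 m; ΔE = Δλ × 111000 × cos(48.10700°) = +0.00307 × 111000 × 0.667742 = 227.5 m.
Distance = √(ΔE² + ΔN²) = √(227.5² + (-497.3)²) = 546.9 m.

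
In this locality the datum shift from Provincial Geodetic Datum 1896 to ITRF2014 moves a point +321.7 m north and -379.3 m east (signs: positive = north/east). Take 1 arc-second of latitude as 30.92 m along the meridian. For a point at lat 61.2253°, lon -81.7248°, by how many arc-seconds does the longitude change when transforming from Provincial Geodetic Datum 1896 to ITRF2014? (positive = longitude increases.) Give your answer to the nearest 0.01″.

At latitude 61.2253°, cos φ = 0.481367.
1″ of longitude at this latitude = 30.92 × cos φ = 14.8839 m, so Δλ = -379.3 / 14.8839 = -25.484″.

Δλ = -25.48″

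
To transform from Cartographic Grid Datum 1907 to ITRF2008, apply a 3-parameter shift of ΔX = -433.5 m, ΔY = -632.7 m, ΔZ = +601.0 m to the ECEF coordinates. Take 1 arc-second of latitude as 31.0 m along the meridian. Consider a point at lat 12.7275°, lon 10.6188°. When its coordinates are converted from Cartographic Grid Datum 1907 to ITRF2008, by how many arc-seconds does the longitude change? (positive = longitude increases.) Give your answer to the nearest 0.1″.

sin φ = 0.220314, cos φ = 0.975429, sin λ = 0.184274, cos λ = 0.982875.
East component: ΔE = −sin λ·ΔX + cos λ·ΔY = −(0.184274)(-433.5) + (0.982875)(-632.7) = -541.98 m.
1° of latitude spans 3600 × 31.00 = 111600 m; at latitude φ, 1° of longitude spans that × cos φ = 108857.9 m, so Δλ = -541.98 / 108857.9 × 3600 = -17.924″.

Δλ = -17.9″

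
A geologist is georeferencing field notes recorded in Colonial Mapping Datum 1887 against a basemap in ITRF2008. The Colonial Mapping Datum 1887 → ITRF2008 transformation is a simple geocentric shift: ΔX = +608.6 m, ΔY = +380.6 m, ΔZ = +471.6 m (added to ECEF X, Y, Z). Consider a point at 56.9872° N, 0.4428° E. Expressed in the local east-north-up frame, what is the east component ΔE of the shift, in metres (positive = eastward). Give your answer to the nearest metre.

At φ = 56.9872°, λ = 0.4428°: sin φ = 0.838549, cos φ = 0.544826, sin λ = 0.007728, cos λ = 0.999970.
ΔE = −sin λ·ΔX + cos λ·ΔY = −(0.007728)·(608.6) + (0.999970)·(380.6) = 375.89 m.

ΔE = 376 m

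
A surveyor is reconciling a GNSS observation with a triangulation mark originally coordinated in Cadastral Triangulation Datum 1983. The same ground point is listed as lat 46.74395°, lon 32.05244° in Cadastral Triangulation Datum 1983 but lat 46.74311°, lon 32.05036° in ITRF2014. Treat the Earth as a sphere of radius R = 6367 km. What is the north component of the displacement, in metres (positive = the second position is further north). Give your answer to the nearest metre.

Δφ = 46.74311° − 46.74395° = -0.00084°; Δλ = 32.05036° − 32.05244° = -0.00208°.
1° along a meridian = πR/180 = 111125 m.
ΔN = Δφ × 111125 = -93.3 m; ΔE = Δλ × 111125 × cos(46.74395°) = -0.00208 × 111125 × 0.685260 = -158.4 m.

ΔN = -93 m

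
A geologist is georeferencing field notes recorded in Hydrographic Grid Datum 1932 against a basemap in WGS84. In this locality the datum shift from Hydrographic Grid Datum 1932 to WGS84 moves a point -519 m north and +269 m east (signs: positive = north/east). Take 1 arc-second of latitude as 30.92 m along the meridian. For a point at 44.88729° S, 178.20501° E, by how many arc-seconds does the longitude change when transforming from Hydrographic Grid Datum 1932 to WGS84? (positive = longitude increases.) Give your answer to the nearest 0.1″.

At latitude -44.88729°, cos φ = 0.708496.
1″ of longitude at this latitude = 30.92 × cos φ = 21.9067 m, so Δλ = 269.0 / 21.9067 = 12.279″.

Δλ = 12.3″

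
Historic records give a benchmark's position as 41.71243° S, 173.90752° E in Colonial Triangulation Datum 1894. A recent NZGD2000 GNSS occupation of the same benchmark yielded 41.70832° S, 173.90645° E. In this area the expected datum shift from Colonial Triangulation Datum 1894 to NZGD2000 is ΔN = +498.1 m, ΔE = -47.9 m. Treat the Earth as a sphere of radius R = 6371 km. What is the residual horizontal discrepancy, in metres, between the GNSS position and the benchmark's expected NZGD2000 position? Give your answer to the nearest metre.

Observed coordinate differences: Δφ = +0.00411°, Δλ = -0.00107°.
Converting to metres (1° lat = 111195 m, cos φ = 0.746494): observed ΔN = 457.0 m, observed ΔE = -88.8 m.
Subtracting the expected shift leaves a residual of 457.0 − (498.1) = -41.1 m north and -88.8 − (-47.9) = -40.9 m east.
Residual distance = √((-41.1)² + (-40.9)²) = 58.0 m.

58 m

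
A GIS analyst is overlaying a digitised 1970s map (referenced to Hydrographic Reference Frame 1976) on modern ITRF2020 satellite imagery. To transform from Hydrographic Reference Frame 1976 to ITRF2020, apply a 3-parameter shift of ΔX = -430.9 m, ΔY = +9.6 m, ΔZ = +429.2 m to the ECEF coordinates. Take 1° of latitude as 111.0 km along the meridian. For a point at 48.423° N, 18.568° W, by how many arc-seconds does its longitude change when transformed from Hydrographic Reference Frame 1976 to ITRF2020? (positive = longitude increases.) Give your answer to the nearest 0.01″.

sin φ = 0.748065, cos φ = 0.663626, sin λ = -0.318430, cos λ = 0.947946.
East component: ΔE = −sin λ·ΔX + cos λ·ΔY = −(-0.318430)(-430.9) + (0.947946)(9.6) = -128.11 m.
1° of latitude spans 111000 m; at latitude φ, 1° of longitude spans that × cos φ = 73662.5 m, so Δλ = -128.11 / 73662.5 × 3600 = -6.261″.

Δλ = -6.26″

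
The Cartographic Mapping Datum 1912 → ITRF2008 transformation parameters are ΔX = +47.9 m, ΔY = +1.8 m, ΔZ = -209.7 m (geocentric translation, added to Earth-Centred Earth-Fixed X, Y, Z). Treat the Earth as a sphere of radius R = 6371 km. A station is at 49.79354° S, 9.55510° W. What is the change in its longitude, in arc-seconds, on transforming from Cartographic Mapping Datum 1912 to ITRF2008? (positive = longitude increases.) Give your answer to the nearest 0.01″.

sin φ = -0.763723, cos φ = 0.645544, sin λ = -0.165996, cos λ = 0.986126.
East component: ΔE = −sin λ·ΔX + cos λ·ΔY = −(-0.165996)(47.9) + (0.986126)(1.8) = 9.73 m.
1° of latitude spans πR/180 = 111195 m; at latitude φ, 1° of longitude spans that × cos φ = 71781.2 m, so Δλ = 9.73 / 71781.2 × 3600 = 0.488″.

Δλ = 0.49″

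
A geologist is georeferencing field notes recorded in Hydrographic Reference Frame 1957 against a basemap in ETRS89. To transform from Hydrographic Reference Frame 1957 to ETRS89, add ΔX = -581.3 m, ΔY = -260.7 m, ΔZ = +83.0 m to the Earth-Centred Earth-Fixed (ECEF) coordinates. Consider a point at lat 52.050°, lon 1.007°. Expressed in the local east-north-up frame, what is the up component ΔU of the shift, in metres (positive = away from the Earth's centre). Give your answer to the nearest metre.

At φ = 52.050°, λ = 1.007°: sin φ = 0.788548, cos φ = 0.614974, sin λ = 0.017575, cos λ = 0.999846.
ΔU = cos φ cos λ·ΔX + cos φ sin λ·ΔY + sin φ·ΔZ = (0.614974)(0.999846)(-581.3) + (0.614974)(0.017575)(-260.7) + (0.788548)(83.0) = -294.80 m.

ΔU = -295 m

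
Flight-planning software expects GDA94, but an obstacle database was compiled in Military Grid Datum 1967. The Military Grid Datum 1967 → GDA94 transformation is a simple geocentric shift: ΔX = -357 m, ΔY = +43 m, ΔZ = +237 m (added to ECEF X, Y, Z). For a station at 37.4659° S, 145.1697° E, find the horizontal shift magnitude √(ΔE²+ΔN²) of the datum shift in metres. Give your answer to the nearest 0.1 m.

416.9 m

At φ = -37.4659°, λ = 145.1697°: sin φ = -0.608289, cos φ = 0.793716, sin λ = 0.571148, cos λ = -0.820847.
ΔE = −sin λ·ΔX + cos λ·ΔY = −(0.571148)·(-357) + (-0.820847)·(43) = 168.60 m.
ΔN = −sin φ cos λ·ΔX − sin φ sin λ·ΔY + cos φ·ΔZ = −(-0.608289)(-0.820847)(-357) − (-0.608289)(0.571148)(43) + (0.793716)(237) = 381.30 m.
Horizontal magnitude = √(ΔE² + ΔN²) = √(168.60² + 381.30²) = 416.92 m.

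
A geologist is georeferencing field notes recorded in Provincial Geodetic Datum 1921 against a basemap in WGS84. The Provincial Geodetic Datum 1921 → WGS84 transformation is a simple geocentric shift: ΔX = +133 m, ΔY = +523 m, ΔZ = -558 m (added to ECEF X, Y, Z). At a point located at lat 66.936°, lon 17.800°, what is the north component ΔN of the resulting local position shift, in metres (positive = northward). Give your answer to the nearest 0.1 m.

ΔN = -482.2 m

At φ = 66.936°, λ = 17.800°: sin φ = 0.920068, cos φ = 0.391759, sin λ = 0.305695, cos λ = 0.952129.
ΔN = −sin φ cos λ·ΔX − sin φ sin λ·ΔY + cos φ·ΔZ = −(0.920068)(0.952129)(133) − (0.920068)(0.305695)(523) + (0.391759)(-558) = -482.21 m.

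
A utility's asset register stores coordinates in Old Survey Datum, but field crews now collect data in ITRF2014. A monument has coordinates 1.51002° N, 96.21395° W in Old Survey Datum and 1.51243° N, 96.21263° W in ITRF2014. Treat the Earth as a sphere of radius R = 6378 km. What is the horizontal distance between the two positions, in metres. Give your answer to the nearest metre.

Δφ = 1.51243° − 1.51002° = +0.00241°; Δλ = -96.21263° − -96.21395° = +0.00132°.
1° along a meridian = πR/180 = 111317 m.
ΔN = Δφ × 111317 = 268.3 m; ΔE = Δλ × 111317 × cos(1.51002°) = +0.00132 × 111317 × 0.999653 = 146.9 m.
Distance = √(ΔE² + ΔN²) = √(146.9² + 268.3²) = 305.9 m.

306 m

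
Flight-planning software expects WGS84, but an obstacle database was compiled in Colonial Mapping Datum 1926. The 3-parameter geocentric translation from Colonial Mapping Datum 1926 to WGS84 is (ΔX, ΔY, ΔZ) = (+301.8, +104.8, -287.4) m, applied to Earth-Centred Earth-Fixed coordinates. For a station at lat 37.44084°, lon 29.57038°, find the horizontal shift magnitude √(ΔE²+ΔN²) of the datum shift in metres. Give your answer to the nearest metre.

423 m

The local east axis at (φ, λ) is (−sin λ, cos λ, 0), so ΔE = −sin(29.57038°)·301.8 + cos(29.57038°)·104.8 = -57.79 m.
The local north axis is (−sin φ cos λ, −sin φ sin λ, cos φ), giving ΔN = -159.579 − 31.442 − 228.190 = -419.21 m.
Horizontal magnitude = √(ΔE² + ΔN²) = √((-57.79)² + (-419.21)²) = 423.17 m.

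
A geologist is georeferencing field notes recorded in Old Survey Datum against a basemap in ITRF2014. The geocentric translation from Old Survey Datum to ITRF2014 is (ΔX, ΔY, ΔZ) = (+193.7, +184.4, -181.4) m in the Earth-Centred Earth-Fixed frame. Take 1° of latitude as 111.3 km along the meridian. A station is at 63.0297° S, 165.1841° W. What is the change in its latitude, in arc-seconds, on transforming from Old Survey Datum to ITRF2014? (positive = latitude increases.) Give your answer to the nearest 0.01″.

sin φ = -0.891242, cos φ = 0.453529, sin λ = -0.255714, cos λ = -0.966752.
North component: ΔN = −sin φ cos λ·ΔX − sin φ sin λ·ΔY + cos φ·ΔZ = −(-0.891242)(-0.966752)(193.7) − (-0.891242)(-0.255714)(184.4) + (0.453529)(-181.4) = -291.19 m.
1° of latitude spans 111300 m, so Δφ = -291.19 / 111300 × 3600 = -9.419″.

Δφ = -9.42″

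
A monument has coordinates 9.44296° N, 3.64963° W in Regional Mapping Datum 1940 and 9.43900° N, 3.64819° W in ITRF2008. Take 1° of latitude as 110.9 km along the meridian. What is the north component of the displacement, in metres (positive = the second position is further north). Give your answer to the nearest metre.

Δφ = 9.43900° − 9.44296° = -0.00396°; Δλ = -3.64819° − -3.64963° = +0.00144°.
ΔN = Δφ × 110900 = -439.2 m; ΔE = Δλ × 110900 × cos(9.44296°) = +0.00144 × 110900 × 0.986449 = 157.5 m.

ΔN = -439 m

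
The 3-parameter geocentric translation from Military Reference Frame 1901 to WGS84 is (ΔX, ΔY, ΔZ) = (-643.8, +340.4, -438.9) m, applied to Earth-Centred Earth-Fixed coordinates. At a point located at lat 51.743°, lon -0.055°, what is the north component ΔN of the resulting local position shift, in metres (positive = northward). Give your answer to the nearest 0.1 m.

ΔN = 234.0 m

The local north axis is (−sin φ cos λ, −sin φ sin λ, cos φ), giving ΔN = 505.538 + 0.257 − 271.762 = 234.03 m.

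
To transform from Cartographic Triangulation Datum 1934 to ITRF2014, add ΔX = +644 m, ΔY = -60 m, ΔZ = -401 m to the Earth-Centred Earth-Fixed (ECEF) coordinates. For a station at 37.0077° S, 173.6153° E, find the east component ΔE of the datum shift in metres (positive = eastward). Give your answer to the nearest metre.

ΔE = -12 m

The local east axis at (φ, λ) is (−sin λ, cos λ, 0), so ΔE = −sin(173.6153°)·644 + cos(173.6153°)·(-60) = -11.99 m.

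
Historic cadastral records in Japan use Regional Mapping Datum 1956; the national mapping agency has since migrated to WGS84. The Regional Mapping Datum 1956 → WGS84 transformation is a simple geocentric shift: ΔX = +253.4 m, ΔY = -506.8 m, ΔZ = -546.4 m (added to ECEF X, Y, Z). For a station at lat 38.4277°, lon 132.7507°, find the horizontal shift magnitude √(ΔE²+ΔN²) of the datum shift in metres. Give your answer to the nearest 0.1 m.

The local east axis at (φ, λ) is (−sin λ, cos λ, 0), so ΔE = −sin(132.7507°)·253.4 + cos(132.7507°)·(-506.8) = 157.95 m.
The local north axis is (−sin φ cos λ, −sin φ sin λ, cos φ), giving ΔN = 106.909 + 231.301 − 428.046 = -89.84 m.
Horizontal magnitude = √(ΔE² + ΔN²) = √(157.95² + (-89.84)²) = 181.71 m.

181.7 m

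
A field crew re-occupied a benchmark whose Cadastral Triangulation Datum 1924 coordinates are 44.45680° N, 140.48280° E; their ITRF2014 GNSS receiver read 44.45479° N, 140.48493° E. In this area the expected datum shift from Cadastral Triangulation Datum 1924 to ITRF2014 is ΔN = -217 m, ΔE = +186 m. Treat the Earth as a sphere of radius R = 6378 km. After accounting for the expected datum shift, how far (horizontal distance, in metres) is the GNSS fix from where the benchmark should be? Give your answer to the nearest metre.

Observed coordinate differences: Δφ = -0.00201°, Δλ = +0.00213°.
Converting to metres (1° lat = 111317 m, cos φ = 0.713779): observed ΔN = -223.7 m, observed ΔE = 169.2 m.
Subtracting the expected shift leaves a residual of -223.7 − (-217) = -6.7 m north and 169.2 − (186) = -16.8 m east.
Residual distance = √((-6.7)² + (-16.8)²) = 18.1 m.

18 m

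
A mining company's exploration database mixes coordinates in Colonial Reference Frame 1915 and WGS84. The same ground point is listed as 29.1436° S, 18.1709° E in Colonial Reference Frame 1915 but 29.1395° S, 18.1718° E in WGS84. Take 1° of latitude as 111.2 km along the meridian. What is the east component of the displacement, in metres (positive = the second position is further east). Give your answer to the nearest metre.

Δφ = -29.1395° − -29.1436° = +0.0041°; Δλ = 18.1718° − 18.1709° = +0.0009°.
ΔN = Δφ × 111200 = 455.9 m; ΔE = Δλ × 111200 × cos(-29.1436°) = +0.0009 × 111200 × 0.873402 = 87.4 m.

ΔE = 87 m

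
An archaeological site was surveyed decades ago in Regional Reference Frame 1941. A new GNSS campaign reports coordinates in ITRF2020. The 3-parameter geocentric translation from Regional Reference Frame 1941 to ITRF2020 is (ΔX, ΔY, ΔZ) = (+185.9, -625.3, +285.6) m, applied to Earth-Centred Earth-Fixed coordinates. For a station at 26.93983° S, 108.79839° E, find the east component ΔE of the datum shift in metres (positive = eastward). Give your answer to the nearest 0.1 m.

The local east axis at (φ, λ) is (−sin λ, cos λ, 0), so ΔE = −sin(108.79839°)·185.9 + cos(108.79839°)·(-625.3) = 25.51 m.

ΔE = 25.5 m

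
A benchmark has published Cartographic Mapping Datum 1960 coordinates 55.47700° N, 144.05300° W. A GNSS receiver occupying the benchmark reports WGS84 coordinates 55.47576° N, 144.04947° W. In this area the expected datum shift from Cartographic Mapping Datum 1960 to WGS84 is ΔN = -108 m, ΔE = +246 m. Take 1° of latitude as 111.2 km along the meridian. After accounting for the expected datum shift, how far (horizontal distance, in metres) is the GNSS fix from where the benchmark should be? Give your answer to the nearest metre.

Observed coordinate differences: Δφ = -0.00124°, Δλ = +0.00353°.
Converting to metres (1° lat = 111200 m, cos φ = 0.566737): observed ΔN = -137.9 m, observed ΔE = 222.5 m.
Subtracting the expected shift leaves a residual of -137.9 − (-108) = -29.9 m north and 222.5 − (246) = -23.5 m east.
Residual distance = √((-29.9)² + (-23.5)²) = 38.0 m.

38 m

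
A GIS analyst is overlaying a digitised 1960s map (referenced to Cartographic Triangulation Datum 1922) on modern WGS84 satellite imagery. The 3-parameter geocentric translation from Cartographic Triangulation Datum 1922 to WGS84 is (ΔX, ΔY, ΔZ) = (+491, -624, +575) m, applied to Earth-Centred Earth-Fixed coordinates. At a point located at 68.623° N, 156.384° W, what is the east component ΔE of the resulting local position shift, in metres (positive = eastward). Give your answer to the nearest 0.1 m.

ΔE = 768.4 m

At φ = 68.623°, λ = -156.384°: sin φ = 0.931202, cos φ = 0.364503, sin λ = -0.400605, cos λ = -0.916251.
ΔE = −sin λ·ΔX + cos λ·ΔY = −(-0.400605)·(491) + (-0.916251)·(-624) = 768.44 m.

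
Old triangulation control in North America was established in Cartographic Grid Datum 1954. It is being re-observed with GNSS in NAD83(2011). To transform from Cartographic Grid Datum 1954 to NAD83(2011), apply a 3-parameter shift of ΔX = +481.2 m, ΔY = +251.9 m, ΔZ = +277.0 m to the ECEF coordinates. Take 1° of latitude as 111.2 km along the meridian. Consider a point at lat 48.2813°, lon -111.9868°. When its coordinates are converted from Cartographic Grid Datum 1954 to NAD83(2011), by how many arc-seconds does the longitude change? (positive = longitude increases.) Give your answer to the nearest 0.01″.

Δλ = 17.12″

sin φ = 0.746421, cos φ = 0.665474, sin λ = -0.927270, cos λ = -0.374393.
East component: ΔE = −sin λ·ΔX + cos λ·ΔY = −(-0.927270)(481.2) + (-0.374393)(251.9) = 351.89 m.
1° of latitude spans 111200 m; at latitude φ, 1° of longitude spans that × cos φ = 74000.7 m, so Δλ = 351.89 / 74000.7 × 3600 = 17.119″.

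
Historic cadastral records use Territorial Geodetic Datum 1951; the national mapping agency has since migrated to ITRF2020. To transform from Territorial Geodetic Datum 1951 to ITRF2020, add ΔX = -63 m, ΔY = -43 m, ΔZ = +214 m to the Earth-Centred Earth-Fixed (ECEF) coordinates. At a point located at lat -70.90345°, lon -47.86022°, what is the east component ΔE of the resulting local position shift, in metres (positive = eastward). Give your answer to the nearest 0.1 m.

The local east axis at (φ, λ) is (−sin λ, cos λ, 0), so ΔE = −sin(-47.86022°)·(-63) + cos(-47.86022°)·(-43) = -75.57 m.

ΔE = -75.6 m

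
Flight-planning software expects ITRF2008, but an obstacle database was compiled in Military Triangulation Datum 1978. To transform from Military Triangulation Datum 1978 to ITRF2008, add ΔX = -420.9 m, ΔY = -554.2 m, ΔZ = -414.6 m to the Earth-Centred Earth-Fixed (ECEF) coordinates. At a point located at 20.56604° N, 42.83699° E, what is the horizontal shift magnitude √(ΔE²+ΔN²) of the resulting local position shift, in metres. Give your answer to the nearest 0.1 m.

190.2 m

The local east axis at (φ, λ) is (−sin λ, cos λ, 0), so ΔE = −sin(42.83699°)·(-420.9) + cos(42.83699°)·(-554.2) = -120.21 m.
The local north axis is (−sin φ cos λ, −sin φ sin λ, cos φ), giving ΔN = 108.422 + 132.368 − 388.177 = -147.39 m.
Horizontal magnitude = √(ΔE² + ΔN²) = √((-120.21)² + (-147.39)²) = 190.20 m.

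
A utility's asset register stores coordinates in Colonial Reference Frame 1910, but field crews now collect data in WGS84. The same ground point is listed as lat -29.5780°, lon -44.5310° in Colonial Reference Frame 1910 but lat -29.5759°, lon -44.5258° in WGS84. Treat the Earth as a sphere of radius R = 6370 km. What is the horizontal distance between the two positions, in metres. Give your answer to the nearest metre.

554 m

Δφ = -29.5759° − -29.5780° = +0.0021°; Δλ = -44.5258° − -44.5310° = +0.0052°.
1° along a meridian = πR/180 = 111177 m.
ΔN = Δφ × 111177 = 233.5 m; ΔE = Δλ × 111177 × cos(-29.5780°) = +0.0052 × 111177 × 0.869685 = 502.8 m.
Distance = √(ΔE² + ΔN²) = √(502.8² + 233.5²) = 554.3 m.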